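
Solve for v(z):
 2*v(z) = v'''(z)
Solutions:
 v(z) = C3*exp(2^(1/3)*z) + (C1*sin(2^(1/3)*sqrt(3)*z/2) + C2*cos(2^(1/3)*sqrt(3)*z/2))*exp(-2^(1/3)*z/2)


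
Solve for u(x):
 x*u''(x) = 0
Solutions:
 u(x) = C1 + C2*x


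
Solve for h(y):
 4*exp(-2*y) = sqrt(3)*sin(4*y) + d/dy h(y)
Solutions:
 h(y) = C1 + sqrt(3)*cos(4*y)/4 - 2*exp(-2*y)


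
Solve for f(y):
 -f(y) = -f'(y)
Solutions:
 f(y) = C1*exp(y)


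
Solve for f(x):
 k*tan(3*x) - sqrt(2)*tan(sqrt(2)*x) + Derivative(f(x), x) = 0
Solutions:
 f(x) = C1 + k*log(cos(3*x))/3 - log(cos(sqrt(2)*x))


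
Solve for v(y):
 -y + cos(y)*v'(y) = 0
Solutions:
 v(y) = C1 + Integral(y/cos(y), y)


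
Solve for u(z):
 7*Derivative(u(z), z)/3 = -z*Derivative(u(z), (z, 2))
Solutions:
 u(z) = C1 + C2/z^(4/3)


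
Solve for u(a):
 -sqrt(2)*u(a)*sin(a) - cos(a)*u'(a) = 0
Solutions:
 u(a) = C1*cos(a)^(sqrt(2))


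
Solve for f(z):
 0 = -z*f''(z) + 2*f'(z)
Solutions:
 f(z) = C1 + C2*z^3


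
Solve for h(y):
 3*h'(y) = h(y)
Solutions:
 h(y) = C1*exp(y/3)


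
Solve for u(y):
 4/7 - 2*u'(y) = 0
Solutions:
 u(y) = C1 + 2*y/7


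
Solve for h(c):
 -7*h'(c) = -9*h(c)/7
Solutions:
 h(c) = C1*exp(9*c/49)


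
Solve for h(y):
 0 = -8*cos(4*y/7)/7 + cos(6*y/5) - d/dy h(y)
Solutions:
 h(y) = C1 - 2*sin(4*y/7) + 5*sin(6*y/5)/6


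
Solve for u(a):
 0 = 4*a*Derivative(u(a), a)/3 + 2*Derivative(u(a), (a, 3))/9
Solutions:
 u(a) = C1 + Integral(C2*airyai(-6^(1/3)*a) + C3*airybi(-6^(1/3)*a), a)


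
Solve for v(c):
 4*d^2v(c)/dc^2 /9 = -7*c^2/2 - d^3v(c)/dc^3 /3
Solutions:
 v(c) = C1 + C2*c + C3*exp(-4*c/3) - 21*c^4/32 + 63*c^3/32 - 567*c^2/128


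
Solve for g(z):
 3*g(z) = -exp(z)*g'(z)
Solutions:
 g(z) = C1*exp(3*exp(-z))


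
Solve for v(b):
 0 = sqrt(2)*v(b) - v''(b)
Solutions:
 v(b) = C1*exp(-2^(1/4)*b) + C2*exp(2^(1/4)*b)


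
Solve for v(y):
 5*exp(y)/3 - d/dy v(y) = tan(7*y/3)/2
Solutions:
 v(y) = C1 + 5*exp(y)/3 + 3*log(cos(7*y/3))/14


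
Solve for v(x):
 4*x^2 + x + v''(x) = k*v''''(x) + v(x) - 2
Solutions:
 v(x) = C1*exp(-sqrt(2)*x*sqrt((1 - sqrt(1 - 4*k))/k)/2) + C2*exp(sqrt(2)*x*sqrt((1 - sqrt(1 - 4*k))/k)/2) + C3*exp(-sqrt(2)*x*sqrt((sqrt(1 - 4*k) + 1)/k)/2) + C4*exp(sqrt(2)*x*sqrt((sqrt(1 - 4*k) + 1)/k)/2) + 4*x^2 + x + 10


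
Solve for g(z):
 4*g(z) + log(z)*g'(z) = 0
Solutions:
 g(z) = C1*exp(-4*li(z))


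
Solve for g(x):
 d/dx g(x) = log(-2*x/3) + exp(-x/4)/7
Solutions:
 g(x) = C1 + x*log(-x) + x*(-log(3) - 1 + log(2)) - 4*exp(-x/4)/7


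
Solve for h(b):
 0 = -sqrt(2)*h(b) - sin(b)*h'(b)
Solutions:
 h(b) = C1*(cos(b) + 1)^(sqrt(2)/2)/(cos(b) - 1)^(sqrt(2)/2)


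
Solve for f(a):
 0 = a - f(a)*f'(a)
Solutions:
 f(a) = -sqrt(C1 + a^2)
 f(a) = sqrt(C1 + a^2)


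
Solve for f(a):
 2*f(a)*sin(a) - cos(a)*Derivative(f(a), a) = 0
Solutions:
 f(a) = C1/cos(a)^2


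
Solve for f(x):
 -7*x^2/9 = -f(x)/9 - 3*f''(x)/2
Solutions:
 f(x) = C1*sin(sqrt(6)*x/9) + C2*cos(sqrt(6)*x/9) + 7*x^2 - 189


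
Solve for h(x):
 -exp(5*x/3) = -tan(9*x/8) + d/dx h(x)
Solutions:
 h(x) = C1 - 3*exp(5*x/3)/5 - 8*log(cos(9*x/8))/9


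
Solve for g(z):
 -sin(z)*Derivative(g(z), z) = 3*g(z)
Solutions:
 g(z) = C1*(cos(z) + 1)^(3/2)/(cos(z) - 1)^(3/2)


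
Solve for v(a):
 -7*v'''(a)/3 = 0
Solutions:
 v(a) = C1 + C2*a + C3*a^2


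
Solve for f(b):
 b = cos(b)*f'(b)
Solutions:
 f(b) = C1 + Integral(b/cos(b), b)


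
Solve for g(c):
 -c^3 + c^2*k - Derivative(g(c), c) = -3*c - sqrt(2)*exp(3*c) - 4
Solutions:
 g(c) = C1 - c^4/4 + c^3*k/3 + 3*c^2/2 + 4*c + sqrt(2)*exp(3*c)/3


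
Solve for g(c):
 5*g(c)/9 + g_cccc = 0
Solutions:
 g(c) = (C1*sin(5^(1/4)*sqrt(6)*c/6) + C2*cos(5^(1/4)*sqrt(6)*c/6))*exp(-5^(1/4)*sqrt(6)*c/6) + (C3*sin(5^(1/4)*sqrt(6)*c/6) + C4*cos(5^(1/4)*sqrt(6)*c/6))*exp(5^(1/4)*sqrt(6)*c/6)


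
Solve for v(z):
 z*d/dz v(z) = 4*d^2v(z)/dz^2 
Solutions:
 v(z) = C1 + C2*erfi(sqrt(2)*z/4)


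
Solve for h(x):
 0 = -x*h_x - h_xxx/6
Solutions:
 h(x) = C1 + Integral(C2*airyai(-6^(1/3)*x) + C3*airybi(-6^(1/3)*x), x)


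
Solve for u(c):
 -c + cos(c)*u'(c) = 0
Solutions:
 u(c) = C1 + Integral(c/cos(c), c)


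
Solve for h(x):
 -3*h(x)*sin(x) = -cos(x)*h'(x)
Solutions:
 h(x) = C1/cos(x)^3


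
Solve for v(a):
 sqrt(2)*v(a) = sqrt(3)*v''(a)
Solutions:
 v(a) = C1*exp(-2^(1/4)*3^(3/4)*a/3) + C2*exp(2^(1/4)*3^(3/4)*a/3)


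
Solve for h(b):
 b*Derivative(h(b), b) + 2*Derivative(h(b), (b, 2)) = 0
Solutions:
 h(b) = C1 + C2*erf(b/2)


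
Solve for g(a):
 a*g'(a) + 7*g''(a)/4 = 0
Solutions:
 g(a) = C1 + C2*erf(sqrt(14)*a/7)


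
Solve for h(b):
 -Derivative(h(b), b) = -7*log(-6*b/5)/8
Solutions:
 h(b) = C1 + 7*b*log(-b)/8 + 7*b*(-log(5) - 1 + log(6))/8


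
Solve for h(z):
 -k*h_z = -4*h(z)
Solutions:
 h(z) = C1*exp(4*z/k)


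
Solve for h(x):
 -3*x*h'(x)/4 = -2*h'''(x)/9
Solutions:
 h(x) = C1 + Integral(C2*airyai(3*x/2) + C3*airybi(3*x/2), x)


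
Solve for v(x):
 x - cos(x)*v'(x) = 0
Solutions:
 v(x) = C1 + Integral(x/cos(x), x)


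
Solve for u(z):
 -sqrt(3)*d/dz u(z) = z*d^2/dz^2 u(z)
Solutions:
 u(z) = C1 + C2*z^(1 - sqrt(3))


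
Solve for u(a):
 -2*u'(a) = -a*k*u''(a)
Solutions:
 u(a) = C1 + a^(((re(k) + 2)*re(k) + im(k)^2)/(re(k)^2 + im(k)^2))*(C2*sin(2*log(a)*Abs(im(k))/(re(k)^2 + im(k)^2)) + C3*cos(2*log(a)*im(k)/(re(k)^2 + im(k)^2)))


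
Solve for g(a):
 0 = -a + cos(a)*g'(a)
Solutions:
 g(a) = C1 + Integral(a/cos(a), a)


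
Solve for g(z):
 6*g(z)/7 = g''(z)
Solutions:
 g(z) = C1*exp(-sqrt(42)*z/7) + C2*exp(sqrt(42)*z/7)


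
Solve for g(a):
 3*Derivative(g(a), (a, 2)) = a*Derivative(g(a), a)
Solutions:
 g(a) = C1 + C2*erfi(sqrt(6)*a/6)


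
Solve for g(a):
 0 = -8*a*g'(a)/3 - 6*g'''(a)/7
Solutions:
 g(a) = C1 + Integral(C2*airyai(-84^(1/3)*a/3) + C3*airybi(-84^(1/3)*a/3), a)


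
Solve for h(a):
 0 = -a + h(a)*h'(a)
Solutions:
 h(a) = -sqrt(C1 + a^2)
 h(a) = sqrt(C1 + a^2)


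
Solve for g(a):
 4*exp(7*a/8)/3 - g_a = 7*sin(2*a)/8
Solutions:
 g(a) = C1 + 32*exp(7*a/8)/21 + 7*cos(2*a)/16


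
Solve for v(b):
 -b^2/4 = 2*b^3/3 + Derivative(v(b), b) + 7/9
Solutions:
 v(b) = C1 - b^4/6 - b^3/12 - 7*b/9


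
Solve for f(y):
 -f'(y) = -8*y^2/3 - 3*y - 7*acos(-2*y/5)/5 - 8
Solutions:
 f(y) = C1 + 8*y^3/9 + 3*y^2/2 + 7*y*acos(-2*y/5)/5 + 8*y + 7*sqrt(25 - 4*y^2)/10


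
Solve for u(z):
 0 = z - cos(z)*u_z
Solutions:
 u(z) = C1 + Integral(z/cos(z), z)


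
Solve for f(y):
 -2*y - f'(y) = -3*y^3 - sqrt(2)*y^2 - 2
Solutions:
 f(y) = C1 + 3*y^4/4 + sqrt(2)*y^3/3 - y^2 + 2*y


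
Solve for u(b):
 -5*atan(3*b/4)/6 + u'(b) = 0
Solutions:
 u(b) = C1 + 5*b*atan(3*b/4)/6 - 5*log(9*b^2 + 16)/9


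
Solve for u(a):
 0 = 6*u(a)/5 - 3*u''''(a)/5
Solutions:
 u(a) = C1*exp(-2^(1/4)*a) + C2*exp(2^(1/4)*a) + C3*sin(2^(1/4)*a) + C4*cos(2^(1/4)*a)


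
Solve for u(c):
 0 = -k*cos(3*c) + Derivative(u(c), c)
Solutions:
 u(c) = C1 + k*sin(3*c)/3


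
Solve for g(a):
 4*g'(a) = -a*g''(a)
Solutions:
 g(a) = C1 + C2/a^3


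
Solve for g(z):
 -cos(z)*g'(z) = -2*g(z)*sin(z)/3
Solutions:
 g(z) = C1/cos(z)^(2/3)


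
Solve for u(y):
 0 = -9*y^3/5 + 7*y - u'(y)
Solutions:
 u(y) = C1 - 9*y^4/20 + 7*y^2/2


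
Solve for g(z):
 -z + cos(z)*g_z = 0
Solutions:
 g(z) = C1 + Integral(z/cos(z), z)


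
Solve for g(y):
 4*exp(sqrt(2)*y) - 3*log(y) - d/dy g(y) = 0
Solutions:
 g(y) = C1 - 3*y*log(y) + 3*y + 2*sqrt(2)*exp(sqrt(2)*y)


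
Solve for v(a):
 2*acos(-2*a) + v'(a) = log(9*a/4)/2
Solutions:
 v(a) = C1 + a*log(a)/2 - 2*a*acos(-2*a) - a*log(2) - a/2 + a*log(3) - sqrt(1 - 4*a^2)


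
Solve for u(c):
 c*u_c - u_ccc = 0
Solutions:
 u(c) = C1 + Integral(C2*airyai(c) + C3*airybi(c), c)


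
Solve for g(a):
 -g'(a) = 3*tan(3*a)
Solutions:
 g(a) = C1 + log(cos(3*a))


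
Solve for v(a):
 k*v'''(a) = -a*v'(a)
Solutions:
 v(a) = C1 + Integral(C2*airyai(a*(-1/k)^(1/3)) + C3*airybi(a*(-1/k)^(1/3)), a)


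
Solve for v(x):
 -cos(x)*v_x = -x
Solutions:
 v(x) = C1 + Integral(x/cos(x), x)


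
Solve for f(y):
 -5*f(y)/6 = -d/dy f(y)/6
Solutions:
 f(y) = C1*exp(5*y)


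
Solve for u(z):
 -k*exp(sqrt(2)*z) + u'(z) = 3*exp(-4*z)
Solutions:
 u(z) = C1 + sqrt(2)*k*exp(sqrt(2)*z)/2 - 3*exp(-4*z)/4


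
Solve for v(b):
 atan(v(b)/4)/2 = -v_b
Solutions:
 Integral(1/atan(_y/4), (_y, v(b))) = C1 - b/2


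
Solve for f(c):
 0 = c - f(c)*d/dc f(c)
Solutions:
 f(c) = -sqrt(C1 + c^2)
 f(c) = sqrt(C1 + c^2)


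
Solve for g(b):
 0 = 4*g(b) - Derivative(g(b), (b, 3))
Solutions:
 g(b) = C3*exp(2^(2/3)*b) + (C1*sin(2^(2/3)*sqrt(3)*b/2) + C2*cos(2^(2/3)*sqrt(3)*b/2))*exp(-2^(2/3)*b/2)


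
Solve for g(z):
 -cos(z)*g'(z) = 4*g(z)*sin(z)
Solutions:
 g(z) = C1*cos(z)^4


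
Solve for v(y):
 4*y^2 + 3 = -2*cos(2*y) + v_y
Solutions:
 v(y) = C1 + 4*y^3/3 + 3*y + sin(2*y)


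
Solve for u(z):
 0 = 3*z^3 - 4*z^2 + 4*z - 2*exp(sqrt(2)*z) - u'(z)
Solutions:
 u(z) = C1 + 3*z^4/4 - 4*z^3/3 + 2*z^2 - sqrt(2)*exp(sqrt(2)*z)


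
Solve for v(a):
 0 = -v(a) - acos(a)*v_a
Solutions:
 v(a) = C1*exp(-Integral(1/acos(a), a))


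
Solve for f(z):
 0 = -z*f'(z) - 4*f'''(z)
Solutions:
 f(z) = C1 + Integral(C2*airyai(-2^(1/3)*z/2) + C3*airybi(-2^(1/3)*z/2), z)


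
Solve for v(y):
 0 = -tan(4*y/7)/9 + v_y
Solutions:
 v(y) = C1 - 7*log(cos(4*y/7))/36


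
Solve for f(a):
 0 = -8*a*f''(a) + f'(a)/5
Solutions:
 f(a) = C1 + C2*a^(41/40)


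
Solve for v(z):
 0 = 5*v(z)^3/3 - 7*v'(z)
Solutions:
 v(z) = -sqrt(42)*sqrt(-1/(C1 + 5*z))/2
 v(z) = sqrt(42)*sqrt(-1/(C1 + 5*z))/2


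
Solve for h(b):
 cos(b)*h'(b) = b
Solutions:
 h(b) = C1 + Integral(b/cos(b), b)


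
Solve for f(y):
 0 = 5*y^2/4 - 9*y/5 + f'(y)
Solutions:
 f(y) = C1 - 5*y^3/12 + 9*y^2/10


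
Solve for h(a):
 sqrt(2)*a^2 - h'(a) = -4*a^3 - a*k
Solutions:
 h(a) = C1 + a^4 + sqrt(2)*a^3/3 + a^2*k/2


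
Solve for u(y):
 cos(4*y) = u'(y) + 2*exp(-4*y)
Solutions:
 u(y) = C1 + sin(4*y)/4 + exp(-4*y)/2


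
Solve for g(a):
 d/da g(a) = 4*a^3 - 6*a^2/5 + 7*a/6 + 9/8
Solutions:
 g(a) = C1 + a^4 - 2*a^3/5 + 7*a^2/12 + 9*a/8


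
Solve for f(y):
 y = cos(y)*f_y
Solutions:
 f(y) = C1 + Integral(y/cos(y), y)


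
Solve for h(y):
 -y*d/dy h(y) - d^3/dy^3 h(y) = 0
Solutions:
 h(y) = C1 + Integral(C2*airyai(-y) + C3*airybi(-y), y)


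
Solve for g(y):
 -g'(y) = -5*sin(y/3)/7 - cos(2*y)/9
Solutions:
 g(y) = C1 + sin(2*y)/18 - 15*cos(y/3)/7


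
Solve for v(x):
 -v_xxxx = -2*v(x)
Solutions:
 v(x) = C1*exp(-2^(1/4)*x) + C2*exp(2^(1/4)*x) + C3*sin(2^(1/4)*x) + C4*cos(2^(1/4)*x)


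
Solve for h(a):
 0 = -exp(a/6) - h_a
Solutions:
 h(a) = C1 - 6*exp(a/6)


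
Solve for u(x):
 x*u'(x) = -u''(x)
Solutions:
 u(x) = C1 + C2*erf(sqrt(2)*x/2)


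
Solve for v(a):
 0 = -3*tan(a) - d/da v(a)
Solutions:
 v(a) = C1 + 3*log(cos(a))


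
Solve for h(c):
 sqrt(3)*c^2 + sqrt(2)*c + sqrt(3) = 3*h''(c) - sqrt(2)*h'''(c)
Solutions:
 h(c) = C1 + C2*c + C3*exp(3*sqrt(2)*c/2) + sqrt(3)*c^4/36 + c^3*(3*sqrt(2) + 2*sqrt(6))/54 + c^2*(6 + 13*sqrt(3))/54


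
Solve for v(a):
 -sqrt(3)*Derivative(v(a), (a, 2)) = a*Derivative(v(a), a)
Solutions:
 v(a) = C1 + C2*erf(sqrt(2)*3^(3/4)*a/6)


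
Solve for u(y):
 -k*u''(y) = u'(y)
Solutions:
 u(y) = C1 + C2*exp(-y/k)


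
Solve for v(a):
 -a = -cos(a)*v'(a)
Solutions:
 v(a) = C1 + Integral(a/cos(a), a)


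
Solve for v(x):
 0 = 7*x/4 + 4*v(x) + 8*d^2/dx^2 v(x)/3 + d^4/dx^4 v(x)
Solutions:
 v(x) = -7*x/16 + (C1*sin(sqrt(2)*x*cos(atan(sqrt(5)/2)/2)) + C2*cos(sqrt(2)*x*cos(atan(sqrt(5)/2)/2)))*exp(-sqrt(2)*x*sin(atan(sqrt(5)/2)/2)) + (C3*sin(sqrt(2)*x*cos(atan(sqrt(5)/2)/2)) + C4*cos(sqrt(2)*x*cos(atan(sqrt(5)/2)/2)))*exp(sqrt(2)*x*sin(atan(sqrt(5)/2)/2))


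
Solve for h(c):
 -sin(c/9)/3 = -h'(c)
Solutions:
 h(c) = C1 - 3*cos(c/9)


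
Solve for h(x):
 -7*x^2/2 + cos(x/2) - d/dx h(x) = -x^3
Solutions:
 h(x) = C1 + x^4/4 - 7*x^3/6 + 2*sin(x/2)


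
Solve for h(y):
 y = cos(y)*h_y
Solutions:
 h(y) = C1 + Integral(y/cos(y), y)


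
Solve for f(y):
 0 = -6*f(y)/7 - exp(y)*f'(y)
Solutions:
 f(y) = C1*exp(6*exp(-y)/7)


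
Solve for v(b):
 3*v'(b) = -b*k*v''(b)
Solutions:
 v(b) = C1 + b^(((re(k) - 3)*re(k) + im(k)^2)/(re(k)^2 + im(k)^2))*(C2*sin(3*log(b)*Abs(im(k))/(re(k)^2 + im(k)^2)) + C3*cos(3*log(b)*im(k)/(re(k)^2 + im(k)^2)))


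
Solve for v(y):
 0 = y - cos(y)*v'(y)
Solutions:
 v(y) = C1 + Integral(y/cos(y), y)


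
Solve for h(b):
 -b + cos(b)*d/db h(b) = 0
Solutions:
 h(b) = C1 + Integral(b/cos(b), b)


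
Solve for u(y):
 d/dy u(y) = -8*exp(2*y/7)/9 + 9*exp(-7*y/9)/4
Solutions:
 u(y) = C1 - 28*exp(2*y/7)/9 - 81*exp(-7*y/9)/28


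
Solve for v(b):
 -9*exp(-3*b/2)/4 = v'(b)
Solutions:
 v(b) = C1 + 3*exp(-3*b/2)/2


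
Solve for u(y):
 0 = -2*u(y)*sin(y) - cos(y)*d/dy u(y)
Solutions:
 u(y) = C1*cos(y)^2


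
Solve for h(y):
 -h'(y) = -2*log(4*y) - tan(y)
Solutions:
 h(y) = C1 + 2*y*log(y) - 2*y + 4*y*log(2) - log(cos(y))


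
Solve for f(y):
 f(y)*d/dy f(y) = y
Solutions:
 f(y) = -sqrt(C1 + y^2)
 f(y) = sqrt(C1 + y^2)


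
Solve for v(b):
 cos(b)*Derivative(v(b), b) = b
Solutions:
 v(b) = C1 + Integral(b/cos(b), b)


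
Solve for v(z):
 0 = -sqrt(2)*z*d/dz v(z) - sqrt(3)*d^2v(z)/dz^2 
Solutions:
 v(z) = C1 + C2*erf(6^(3/4)*z/6)


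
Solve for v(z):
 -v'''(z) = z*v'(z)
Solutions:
 v(z) = C1 + Integral(C2*airyai(-z) + C3*airybi(-z), z)


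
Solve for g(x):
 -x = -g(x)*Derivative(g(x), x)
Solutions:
 g(x) = -sqrt(C1 + x^2)
 g(x) = sqrt(C1 + x^2)


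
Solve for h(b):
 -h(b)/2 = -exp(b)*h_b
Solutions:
 h(b) = C1*exp(-exp(-b)/2)


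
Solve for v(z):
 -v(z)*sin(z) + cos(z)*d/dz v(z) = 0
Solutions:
 v(z) = C1/cos(z)


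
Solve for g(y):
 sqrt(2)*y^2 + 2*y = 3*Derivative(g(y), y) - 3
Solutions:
 g(y) = C1 + sqrt(2)*y^3/9 + y^2/3 + y


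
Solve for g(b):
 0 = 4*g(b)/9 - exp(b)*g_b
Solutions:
 g(b) = C1*exp(-4*exp(-b)/9)


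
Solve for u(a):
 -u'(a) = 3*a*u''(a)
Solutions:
 u(a) = C1 + C2*a^(2/3)


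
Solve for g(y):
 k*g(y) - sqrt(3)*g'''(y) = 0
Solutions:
 g(y) = C1*exp(3^(5/6)*k^(1/3)*y/3) + C2*exp(k^(1/3)*y*(-3^(5/6) + 3*3^(1/3)*I)/6) + C3*exp(-k^(1/3)*y*(3^(5/6) + 3*3^(1/3)*I)/6)


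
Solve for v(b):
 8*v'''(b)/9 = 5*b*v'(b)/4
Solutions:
 v(b) = C1 + Integral(C2*airyai(90^(1/3)*b/4) + C3*airybi(90^(1/3)*b/4), b)


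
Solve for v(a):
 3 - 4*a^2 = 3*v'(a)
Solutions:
 v(a) = C1 - 4*a^3/9 + a


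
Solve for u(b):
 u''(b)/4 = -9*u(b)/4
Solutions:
 u(b) = C1*sin(3*b) + C2*cos(3*b)


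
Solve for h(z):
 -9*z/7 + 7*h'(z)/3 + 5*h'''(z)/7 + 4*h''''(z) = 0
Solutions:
 h(z) = C1 + C2*exp(z*(-10 + 25/(588*sqrt(86561) + 172997)^(1/3) + (588*sqrt(86561) + 172997)^(1/3))/168)*sin(sqrt(3)*z*(-(588*sqrt(86561) + 172997)^(1/3) + 25/(588*sqrt(86561) + 172997)^(1/3))/168) + C3*exp(z*(-10 + 25/(588*sqrt(86561) + 172997)^(1/3) + (588*sqrt(86561) + 172997)^(1/3))/168)*cos(sqrt(3)*z*(-(588*sqrt(86561) + 172997)^(1/3) + 25/(588*sqrt(86561) + 172997)^(1/3))/168) + C4*exp(-z*(25/(588*sqrt(86561) + 172997)^(1/3) + 5 + (588*sqrt(86561) + 172997)^(1/3))/84) + 27*z^2/98


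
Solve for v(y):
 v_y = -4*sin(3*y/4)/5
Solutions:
 v(y) = C1 + 16*cos(3*y/4)/15


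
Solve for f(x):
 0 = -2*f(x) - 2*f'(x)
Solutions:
 f(x) = C1*exp(-x)


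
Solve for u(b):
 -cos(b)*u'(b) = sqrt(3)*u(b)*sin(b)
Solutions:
 u(b) = C1*cos(b)^(sqrt(3))


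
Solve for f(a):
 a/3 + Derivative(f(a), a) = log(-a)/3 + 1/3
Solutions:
 f(a) = C1 - a^2/6 + a*log(-a)/3


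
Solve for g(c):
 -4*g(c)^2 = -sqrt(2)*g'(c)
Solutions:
 g(c) = -1/(C1 + 2*sqrt(2)*c)


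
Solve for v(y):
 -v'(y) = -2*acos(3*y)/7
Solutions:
 v(y) = C1 + 2*y*acos(3*y)/7 - 2*sqrt(1 - 9*y^2)/21


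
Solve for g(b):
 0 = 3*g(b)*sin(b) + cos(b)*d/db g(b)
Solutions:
 g(b) = C1*cos(b)^3


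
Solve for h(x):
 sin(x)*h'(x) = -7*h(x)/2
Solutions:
 h(x) = C1*(cos(x) + 1)^(7/4)/(cos(x) - 1)^(7/4)


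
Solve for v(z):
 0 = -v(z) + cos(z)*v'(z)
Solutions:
 v(z) = C1*sqrt(sin(z) + 1)/sqrt(sin(z) - 1)


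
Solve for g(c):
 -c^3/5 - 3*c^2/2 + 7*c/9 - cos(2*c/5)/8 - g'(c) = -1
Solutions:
 g(c) = C1 - c^4/20 - c^3/2 + 7*c^2/18 + c - 5*sin(2*c/5)/16


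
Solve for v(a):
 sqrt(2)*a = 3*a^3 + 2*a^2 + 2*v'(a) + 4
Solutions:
 v(a) = C1 - 3*a^4/8 - a^3/3 + sqrt(2)*a^2/4 - 2*a


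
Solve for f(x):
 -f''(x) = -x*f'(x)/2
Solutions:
 f(x) = C1 + C2*erfi(x/2)


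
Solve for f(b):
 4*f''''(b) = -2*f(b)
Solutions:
 f(b) = (C1*sin(2^(1/4)*b/2) + C2*cos(2^(1/4)*b/2))*exp(-2^(1/4)*b/2) + (C3*sin(2^(1/4)*b/2) + C4*cos(2^(1/4)*b/2))*exp(2^(1/4)*b/2)


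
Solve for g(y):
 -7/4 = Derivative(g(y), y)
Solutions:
 g(y) = C1 - 7*y/4


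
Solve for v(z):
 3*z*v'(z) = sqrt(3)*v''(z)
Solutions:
 v(z) = C1 + C2*erfi(sqrt(2)*3^(1/4)*z/2)


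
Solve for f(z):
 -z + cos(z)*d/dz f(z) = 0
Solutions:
 f(z) = C1 + Integral(z/cos(z), z)


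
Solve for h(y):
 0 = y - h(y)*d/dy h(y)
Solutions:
 h(y) = -sqrt(C1 + y^2)
 h(y) = sqrt(C1 + y^2)


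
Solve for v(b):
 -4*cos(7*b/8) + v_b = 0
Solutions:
 v(b) = C1 + 32*sin(7*b/8)/7


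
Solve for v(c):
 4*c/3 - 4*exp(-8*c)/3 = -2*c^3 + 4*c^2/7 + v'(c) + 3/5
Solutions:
 v(c) = C1 + c^4/2 - 4*c^3/21 + 2*c^2/3 - 3*c/5 + exp(-8*c)/6


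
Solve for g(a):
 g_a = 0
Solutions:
 g(a) = C1


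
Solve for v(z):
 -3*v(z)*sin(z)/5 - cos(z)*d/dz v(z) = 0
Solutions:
 v(z) = C1*cos(z)^(3/5)


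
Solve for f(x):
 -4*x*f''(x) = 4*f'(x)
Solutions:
 f(x) = C1 + C2*log(x)


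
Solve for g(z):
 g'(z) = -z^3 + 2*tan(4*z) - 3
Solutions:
 g(z) = C1 - z^4/4 - 3*z - log(cos(4*z))/2


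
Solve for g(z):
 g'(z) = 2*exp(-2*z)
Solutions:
 g(z) = C1 - exp(-2*z)


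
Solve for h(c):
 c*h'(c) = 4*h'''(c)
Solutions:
 h(c) = C1 + Integral(C2*airyai(2^(1/3)*c/2) + C3*airybi(2^(1/3)*c/2), c)


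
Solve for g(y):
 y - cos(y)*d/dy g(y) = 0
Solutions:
 g(y) = C1 + Integral(y/cos(y), y)


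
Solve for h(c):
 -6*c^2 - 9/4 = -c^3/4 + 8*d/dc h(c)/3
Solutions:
 h(c) = C1 + 3*c^4/128 - 3*c^3/4 - 27*c/32


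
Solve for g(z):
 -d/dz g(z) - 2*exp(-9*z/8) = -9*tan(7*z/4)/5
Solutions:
 g(z) = C1 + 18*log(tan(7*z/4)^2 + 1)/35 + 16*exp(-9*z/8)/9


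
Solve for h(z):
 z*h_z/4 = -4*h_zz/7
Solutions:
 h(z) = C1 + C2*erf(sqrt(14)*z/8)


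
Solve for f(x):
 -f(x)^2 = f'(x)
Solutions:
 f(x) = 1/(C1 + x)


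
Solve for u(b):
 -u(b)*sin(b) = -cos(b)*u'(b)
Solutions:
 u(b) = C1/cos(b)


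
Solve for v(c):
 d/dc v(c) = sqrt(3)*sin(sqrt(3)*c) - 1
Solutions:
 v(c) = C1 - c - cos(sqrt(3)*c)


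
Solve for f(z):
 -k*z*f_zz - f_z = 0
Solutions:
 f(z) = C1 + z^(((re(k) - 1)*re(k) + im(k)^2)/(re(k)^2 + im(k)^2))*(C2*sin(log(z)*Abs(im(k))/(re(k)^2 + im(k)^2)) + C3*cos(log(z)*im(k)/(re(k)^2 + im(k)^2)))


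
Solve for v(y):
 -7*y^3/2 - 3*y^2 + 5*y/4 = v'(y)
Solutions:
 v(y) = C1 - 7*y^4/8 - y^3 + 5*y^2/8


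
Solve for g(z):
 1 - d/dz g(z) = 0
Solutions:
 g(z) = C1 + z


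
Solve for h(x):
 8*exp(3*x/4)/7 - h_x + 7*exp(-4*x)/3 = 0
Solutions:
 h(x) = C1 + 32*exp(3*x/4)/21 - 7*exp(-4*x)/12


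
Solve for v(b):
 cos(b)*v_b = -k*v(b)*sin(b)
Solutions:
 v(b) = C1*exp(k*log(cos(b)))


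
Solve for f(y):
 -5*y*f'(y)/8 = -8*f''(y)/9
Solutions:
 f(y) = C1 + C2*erfi(3*sqrt(10)*y/16)


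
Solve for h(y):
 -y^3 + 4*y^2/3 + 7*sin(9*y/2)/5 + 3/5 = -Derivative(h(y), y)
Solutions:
 h(y) = C1 + y^4/4 - 4*y^3/9 - 3*y/5 + 14*cos(9*y/2)/45


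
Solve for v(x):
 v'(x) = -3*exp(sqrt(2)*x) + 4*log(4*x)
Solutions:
 v(x) = C1 + 4*x*log(x) + 4*x*(-1 + 2*log(2)) - 3*sqrt(2)*exp(sqrt(2)*x)/2


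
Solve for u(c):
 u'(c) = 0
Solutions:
 u(c) = C1


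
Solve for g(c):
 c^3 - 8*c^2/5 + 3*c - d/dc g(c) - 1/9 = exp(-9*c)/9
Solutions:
 g(c) = C1 + c^4/4 - 8*c^3/15 + 3*c^2/2 - c/9 + exp(-9*c)/81


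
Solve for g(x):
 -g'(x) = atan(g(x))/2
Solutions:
 Integral(1/atan(_y), (_y, g(x))) = C1 - x/2


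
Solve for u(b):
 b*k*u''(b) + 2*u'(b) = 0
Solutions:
 u(b) = C1 + b^(((re(k) - 2)*re(k) + im(k)^2)/(re(k)^2 + im(k)^2))*(C2*sin(2*log(b)*Abs(im(k))/(re(k)^2 + im(k)^2)) + C3*cos(2*log(b)*im(k)/(re(k)^2 + im(k)^2)))


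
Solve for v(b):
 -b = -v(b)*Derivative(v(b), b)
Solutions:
 v(b) = -sqrt(C1 + b^2)
 v(b) = sqrt(C1 + b^2)


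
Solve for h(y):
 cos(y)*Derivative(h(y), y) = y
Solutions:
 h(y) = C1 + Integral(y/cos(y), y)


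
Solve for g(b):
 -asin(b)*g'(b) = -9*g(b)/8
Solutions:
 g(b) = C1*exp(9*Integral(1/asin(b), b)/8)


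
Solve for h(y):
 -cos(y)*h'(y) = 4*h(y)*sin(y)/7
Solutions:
 h(y) = C1*cos(y)^(4/7)


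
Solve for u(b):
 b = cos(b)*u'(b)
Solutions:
 u(b) = C1 + Integral(b/cos(b), b)


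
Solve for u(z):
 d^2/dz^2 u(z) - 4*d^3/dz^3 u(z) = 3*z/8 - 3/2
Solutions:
 u(z) = C1 + C2*z + C3*exp(z/4) + z^3/16


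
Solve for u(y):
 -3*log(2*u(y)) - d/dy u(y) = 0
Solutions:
 Integral(1/(log(_y) + log(2)), (_y, u(y)))/3 = C1 - y


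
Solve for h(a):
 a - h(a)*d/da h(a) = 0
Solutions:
 h(a) = -sqrt(C1 + a^2)
 h(a) = sqrt(C1 + a^2)


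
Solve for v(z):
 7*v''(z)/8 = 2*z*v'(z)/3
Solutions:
 v(z) = C1 + C2*erfi(2*sqrt(42)*z/21)


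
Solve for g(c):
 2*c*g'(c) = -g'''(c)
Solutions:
 g(c) = C1 + Integral(C2*airyai(-2^(1/3)*c) + C3*airybi(-2^(1/3)*c), c)


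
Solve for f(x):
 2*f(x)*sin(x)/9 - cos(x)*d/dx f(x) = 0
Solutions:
 f(x) = C1/cos(x)^(2/9)


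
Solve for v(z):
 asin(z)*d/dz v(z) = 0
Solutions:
 v(z) = C1


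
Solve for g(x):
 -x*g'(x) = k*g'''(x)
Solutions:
 g(x) = C1 + Integral(C2*airyai(x*(-1/k)^(1/3)) + C3*airybi(x*(-1/k)^(1/3)), x)


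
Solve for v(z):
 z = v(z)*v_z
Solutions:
 v(z) = -sqrt(C1 + z^2)
 v(z) = sqrt(C1 + z^2)


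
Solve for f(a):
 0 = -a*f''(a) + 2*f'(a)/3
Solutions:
 f(a) = C1 + C2*a^(5/3)


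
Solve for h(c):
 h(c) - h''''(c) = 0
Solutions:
 h(c) = C1*exp(-c) + C2*exp(c) + C3*sin(c) + C4*cos(c)


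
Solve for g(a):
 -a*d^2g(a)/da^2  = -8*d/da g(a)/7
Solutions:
 g(a) = C1 + C2*a^(15/7)


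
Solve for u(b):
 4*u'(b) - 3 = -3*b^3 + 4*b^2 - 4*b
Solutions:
 u(b) = C1 - 3*b^4/16 + b^3/3 - b^2/2 + 3*b/4


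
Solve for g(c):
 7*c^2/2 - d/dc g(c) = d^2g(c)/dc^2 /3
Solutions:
 g(c) = C1 + C2*exp(-3*c) + 7*c^3/6 - 7*c^2/6 + 7*c/9


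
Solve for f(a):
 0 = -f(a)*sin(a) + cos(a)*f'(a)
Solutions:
 f(a) = C1/cos(a)


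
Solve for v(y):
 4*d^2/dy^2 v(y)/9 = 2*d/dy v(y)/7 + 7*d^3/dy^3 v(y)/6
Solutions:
 v(y) = C1 + (C2*sin(2*sqrt(23)*y/21) + C3*cos(2*sqrt(23)*y/21))*exp(4*y/21)


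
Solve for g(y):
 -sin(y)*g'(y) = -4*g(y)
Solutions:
 g(y) = C1*(cos(y)^2 - 2*cos(y) + 1)/(cos(y)^2 + 2*cos(y) + 1)


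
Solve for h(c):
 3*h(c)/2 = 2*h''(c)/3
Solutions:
 h(c) = C1*exp(-3*c/2) + C2*exp(3*c/2)


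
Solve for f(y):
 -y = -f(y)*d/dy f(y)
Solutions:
 f(y) = -sqrt(C1 + y^2)
 f(y) = sqrt(C1 + y^2)


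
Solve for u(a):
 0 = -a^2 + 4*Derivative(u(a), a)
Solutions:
 u(a) = C1 + a^3/12


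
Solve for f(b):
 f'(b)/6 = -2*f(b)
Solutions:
 f(b) = C1*exp(-12*b)


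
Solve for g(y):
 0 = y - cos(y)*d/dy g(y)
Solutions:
 g(y) = C1 + Integral(y/cos(y), y)


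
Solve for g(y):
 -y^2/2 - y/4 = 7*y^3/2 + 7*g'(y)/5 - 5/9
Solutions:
 g(y) = C1 - 5*y^4/8 - 5*y^3/42 - 5*y^2/56 + 25*y/63


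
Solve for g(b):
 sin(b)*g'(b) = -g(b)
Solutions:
 g(b) = C1*sqrt(cos(b) + 1)/sqrt(cos(b) - 1)


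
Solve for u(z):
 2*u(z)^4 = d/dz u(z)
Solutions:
 u(z) = (-1/(C1 + 6*z))^(1/3)
 u(z) = (-1/(C1 + 2*z))^(1/3)*(-3^(2/3) - 3*3^(1/6)*I)/6
 u(z) = (-1/(C1 + 2*z))^(1/3)*(-3^(2/3) + 3*3^(1/6)*I)/6


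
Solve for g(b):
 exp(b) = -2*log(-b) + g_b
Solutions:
 g(b) = C1 + 2*b*log(-b) - 2*b + exp(b)


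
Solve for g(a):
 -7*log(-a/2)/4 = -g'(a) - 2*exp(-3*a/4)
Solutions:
 g(a) = C1 + 7*a*log(-a)/4 + 7*a*(-1 - log(2))/4 + 8*exp(-3*a/4)/3


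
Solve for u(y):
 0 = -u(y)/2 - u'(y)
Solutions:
 u(y) = C1*exp(-y/2)


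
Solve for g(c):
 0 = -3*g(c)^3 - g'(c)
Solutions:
 g(c) = -sqrt(2)*sqrt(-1/(C1 - 3*c))/2
 g(c) = sqrt(2)*sqrt(-1/(C1 - 3*c))/2


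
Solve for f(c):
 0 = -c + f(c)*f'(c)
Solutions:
 f(c) = -sqrt(C1 + c^2)
 f(c) = sqrt(C1 + c^2)


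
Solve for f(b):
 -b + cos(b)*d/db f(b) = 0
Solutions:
 f(b) = C1 + Integral(b/cos(b), b)


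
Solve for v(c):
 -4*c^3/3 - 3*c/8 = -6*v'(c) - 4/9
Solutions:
 v(c) = C1 + c^4/18 + c^2/32 - 2*c/27


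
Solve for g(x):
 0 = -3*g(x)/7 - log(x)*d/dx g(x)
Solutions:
 g(x) = C1*exp(-3*li(x)/7)


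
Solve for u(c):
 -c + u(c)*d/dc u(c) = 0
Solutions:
 u(c) = -sqrt(C1 + c^2)
 u(c) = sqrt(C1 + c^2)


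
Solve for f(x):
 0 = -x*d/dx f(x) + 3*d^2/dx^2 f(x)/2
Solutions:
 f(x) = C1 + C2*erfi(sqrt(3)*x/3)


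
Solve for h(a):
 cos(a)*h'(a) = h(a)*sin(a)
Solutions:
 h(a) = C1/cos(a)


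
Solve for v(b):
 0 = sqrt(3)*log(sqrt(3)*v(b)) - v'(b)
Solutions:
 -2*sqrt(3)*Integral(1/(2*log(_y) + log(3)), (_y, v(b)))/3 = C1 - b


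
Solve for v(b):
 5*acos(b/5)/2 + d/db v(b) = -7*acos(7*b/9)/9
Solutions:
 v(b) = C1 - 5*b*acos(b/5)/2 - 7*b*acos(7*b/9)/9 + 5*sqrt(25 - b^2)/2 + sqrt(81 - 49*b^2)/9


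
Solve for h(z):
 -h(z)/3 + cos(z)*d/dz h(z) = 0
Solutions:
 h(z) = C1*(sin(z) + 1)^(1/6)/(sin(z) - 1)^(1/6)


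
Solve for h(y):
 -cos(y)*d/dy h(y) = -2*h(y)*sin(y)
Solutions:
 h(y) = C1/cos(y)^2


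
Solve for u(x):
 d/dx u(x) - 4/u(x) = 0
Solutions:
 u(x) = -sqrt(C1 + 8*x)
 u(x) = sqrt(C1 + 8*x)


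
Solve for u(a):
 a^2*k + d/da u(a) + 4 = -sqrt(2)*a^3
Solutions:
 u(a) = C1 - sqrt(2)*a^4/4 - a^3*k/3 - 4*a


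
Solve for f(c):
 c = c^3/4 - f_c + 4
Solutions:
 f(c) = C1 + c^4/16 - c^2/2 + 4*c


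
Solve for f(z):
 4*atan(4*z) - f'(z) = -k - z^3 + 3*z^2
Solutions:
 f(z) = C1 + k*z + z^4/4 - z^3 + 4*z*atan(4*z) - log(16*z^2 + 1)/2


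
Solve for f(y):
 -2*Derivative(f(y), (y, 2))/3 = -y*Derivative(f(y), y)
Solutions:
 f(y) = C1 + C2*erfi(sqrt(3)*y/2)


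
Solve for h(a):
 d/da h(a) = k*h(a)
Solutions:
 h(a) = C1*exp(a*k)


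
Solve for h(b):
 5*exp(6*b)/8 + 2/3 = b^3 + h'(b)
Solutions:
 h(b) = C1 - b^4/4 + 2*b/3 + 5*exp(6*b)/48


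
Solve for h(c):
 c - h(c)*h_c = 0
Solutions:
 h(c) = -sqrt(C1 + c^2)
 h(c) = sqrt(C1 + c^2)


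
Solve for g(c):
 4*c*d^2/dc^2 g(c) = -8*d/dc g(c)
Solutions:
 g(c) = C1 + C2/c


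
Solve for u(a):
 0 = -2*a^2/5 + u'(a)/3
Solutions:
 u(a) = C1 + 2*a^3/5


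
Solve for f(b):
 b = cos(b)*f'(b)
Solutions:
 f(b) = C1 + Integral(b/cos(b), b)


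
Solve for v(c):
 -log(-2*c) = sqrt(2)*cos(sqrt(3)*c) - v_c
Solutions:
 v(c) = C1 + c*log(-c) - c + c*log(2) + sqrt(6)*sin(sqrt(3)*c)/3


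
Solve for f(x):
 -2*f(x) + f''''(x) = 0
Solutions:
 f(x) = C1*exp(-2^(1/4)*x) + C2*exp(2^(1/4)*x) + C3*sin(2^(1/4)*x) + C4*cos(2^(1/4)*x)


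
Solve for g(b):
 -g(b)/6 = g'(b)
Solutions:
 g(b) = C1*exp(-b/6)


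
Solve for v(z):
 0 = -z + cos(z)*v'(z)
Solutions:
 v(z) = C1 + Integral(z/cos(z), z)


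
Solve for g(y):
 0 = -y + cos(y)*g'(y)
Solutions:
 g(y) = C1 + Integral(y/cos(y), y)


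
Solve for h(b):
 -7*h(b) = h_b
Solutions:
 h(b) = C1*exp(-7*b)


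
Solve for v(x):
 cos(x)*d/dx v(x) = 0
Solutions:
 v(x) = C1


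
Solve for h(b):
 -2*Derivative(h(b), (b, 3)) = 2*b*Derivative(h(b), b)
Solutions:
 h(b) = C1 + Integral(C2*airyai(-b) + C3*airybi(-b), b)


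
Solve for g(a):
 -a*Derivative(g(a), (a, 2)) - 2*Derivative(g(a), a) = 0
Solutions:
 g(a) = C1 + C2/a


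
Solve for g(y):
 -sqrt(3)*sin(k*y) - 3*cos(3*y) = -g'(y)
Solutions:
 g(y) = C1 + sin(3*y) - sqrt(3)*cos(k*y)/k


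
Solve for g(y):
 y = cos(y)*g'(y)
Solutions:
 g(y) = C1 + Integral(y/cos(y), y)


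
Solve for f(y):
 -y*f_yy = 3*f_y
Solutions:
 f(y) = C1 + C2/y^2


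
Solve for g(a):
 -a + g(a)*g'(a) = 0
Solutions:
 g(a) = -sqrt(C1 + a^2)
 g(a) = sqrt(C1 + a^2)


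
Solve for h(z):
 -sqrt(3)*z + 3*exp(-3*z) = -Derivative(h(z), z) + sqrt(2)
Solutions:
 h(z) = C1 + sqrt(3)*z^2/2 + sqrt(2)*z + exp(-3*z)


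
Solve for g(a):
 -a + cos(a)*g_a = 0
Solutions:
 g(a) = C1 + Integral(a/cos(a), a)


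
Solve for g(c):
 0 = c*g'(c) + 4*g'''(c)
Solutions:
 g(c) = C1 + Integral(C2*airyai(-2^(1/3)*c/2) + C3*airybi(-2^(1/3)*c/2), c)


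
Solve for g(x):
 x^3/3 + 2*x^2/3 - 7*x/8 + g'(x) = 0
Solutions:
 g(x) = C1 - x^4/12 - 2*x^3/9 + 7*x^2/16


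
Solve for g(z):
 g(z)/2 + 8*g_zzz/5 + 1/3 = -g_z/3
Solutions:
 g(z) = C1*exp(-10^(1/3)*z*(-(27 + sqrt(739))^(1/3) + 10^(1/3)/(27 + sqrt(739))^(1/3))/24)*sin(10^(1/3)*sqrt(3)*z*(10^(1/3)/(27 + sqrt(739))^(1/3) + (27 + sqrt(739))^(1/3))/24) + C2*exp(-10^(1/3)*z*(-(27 + sqrt(739))^(1/3) + 10^(1/3)/(27 + sqrt(739))^(1/3))/24)*cos(10^(1/3)*sqrt(3)*z*(10^(1/3)/(27 + sqrt(739))^(1/3) + (27 + sqrt(739))^(1/3))/24) + C3*exp(10^(1/3)*z*(-(27 + sqrt(739))^(1/3) + 10^(1/3)/(27 + sqrt(739))^(1/3))/12) - 2/3


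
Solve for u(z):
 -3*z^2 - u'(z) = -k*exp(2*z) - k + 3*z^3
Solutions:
 u(z) = C1 + k*z + k*exp(2*z)/2 - 3*z^4/4 - z^3


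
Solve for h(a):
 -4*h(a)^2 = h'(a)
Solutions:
 h(a) = 1/(C1 + 4*a)


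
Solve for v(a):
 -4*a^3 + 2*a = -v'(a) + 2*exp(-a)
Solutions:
 v(a) = C1 + a^4 - a^2 - 2*exp(-a)


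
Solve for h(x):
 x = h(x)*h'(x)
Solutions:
 h(x) = -sqrt(C1 + x^2)
 h(x) = sqrt(C1 + x^2)


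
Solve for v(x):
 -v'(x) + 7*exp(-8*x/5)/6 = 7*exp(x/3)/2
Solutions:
 v(x) = C1 - 21*exp(x/3)/2 - 35*exp(-8*x/5)/48


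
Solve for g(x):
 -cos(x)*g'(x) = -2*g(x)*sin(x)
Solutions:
 g(x) = C1/cos(x)^2


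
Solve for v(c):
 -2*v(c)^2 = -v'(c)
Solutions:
 v(c) = -1/(C1 + 2*c)


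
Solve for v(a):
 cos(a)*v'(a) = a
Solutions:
 v(a) = C1 + Integral(a/cos(a), a)


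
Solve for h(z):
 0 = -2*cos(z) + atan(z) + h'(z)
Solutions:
 h(z) = C1 - z*atan(z) + log(z^2 + 1)/2 + 2*sin(z)


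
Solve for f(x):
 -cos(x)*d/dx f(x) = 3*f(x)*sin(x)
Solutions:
 f(x) = C1*cos(x)^3


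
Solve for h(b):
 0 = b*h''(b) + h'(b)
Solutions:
 h(b) = C1 + C2*log(b)


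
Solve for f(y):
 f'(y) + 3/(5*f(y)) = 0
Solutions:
 f(y) = -sqrt(C1 - 30*y)/5
 f(y) = sqrt(C1 - 30*y)/5


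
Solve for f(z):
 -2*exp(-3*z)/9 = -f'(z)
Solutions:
 f(z) = C1 - 2*exp(-3*z)/27


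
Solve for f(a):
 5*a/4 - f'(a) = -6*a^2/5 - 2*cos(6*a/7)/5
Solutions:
 f(a) = C1 + 2*a^3/5 + 5*a^2/8 + 7*sin(6*a/7)/15


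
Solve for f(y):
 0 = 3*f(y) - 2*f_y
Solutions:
 f(y) = C1*exp(3*y/2)


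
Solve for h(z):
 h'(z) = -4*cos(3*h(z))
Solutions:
 h(z) = -asin((C1 + exp(24*z))/(C1 - exp(24*z)))/3 + pi/3
 h(z) = asin((C1 + exp(24*z))/(C1 - exp(24*z)))/3


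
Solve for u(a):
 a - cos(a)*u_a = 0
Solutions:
 u(a) = C1 + Integral(a/cos(a), a)


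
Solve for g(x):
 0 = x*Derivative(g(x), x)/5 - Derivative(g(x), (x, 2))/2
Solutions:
 g(x) = C1 + C2*erfi(sqrt(5)*x/5)


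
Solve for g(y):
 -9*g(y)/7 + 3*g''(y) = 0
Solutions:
 g(y) = C1*exp(-sqrt(21)*y/7) + C2*exp(sqrt(21)*y/7)


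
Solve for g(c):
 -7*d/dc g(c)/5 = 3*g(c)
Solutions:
 g(c) = C1*exp(-15*c/7)


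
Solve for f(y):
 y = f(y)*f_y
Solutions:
 f(y) = -sqrt(C1 + y^2)
 f(y) = sqrt(C1 + y^2)


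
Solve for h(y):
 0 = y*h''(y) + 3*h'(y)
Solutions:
 h(y) = C1 + C2/y^2


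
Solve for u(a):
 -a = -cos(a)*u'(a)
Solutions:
 u(a) = C1 + Integral(a/cos(a), a)


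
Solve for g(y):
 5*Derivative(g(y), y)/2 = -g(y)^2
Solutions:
 g(y) = 5/(C1 + 2*y)


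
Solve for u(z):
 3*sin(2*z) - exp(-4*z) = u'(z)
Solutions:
 u(z) = C1 - 3*cos(2*z)/2 + exp(-4*z)/4


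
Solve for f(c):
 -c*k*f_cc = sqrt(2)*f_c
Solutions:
 f(c) = C1 + c^(((re(k) - sqrt(2))*re(k) + im(k)^2)/(re(k)^2 + im(k)^2))*(C2*sin(sqrt(2)*log(c)*Abs(im(k))/(re(k)^2 + im(k)^2)) + C3*cos(sqrt(2)*log(c)*im(k)/(re(k)^2 + im(k)^2)))


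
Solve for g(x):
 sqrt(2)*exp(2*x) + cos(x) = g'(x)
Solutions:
 g(x) = C1 + sqrt(2)*exp(2*x)/2 + sin(x)


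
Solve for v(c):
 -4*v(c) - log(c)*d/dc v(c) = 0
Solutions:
 v(c) = C1*exp(-4*li(c))


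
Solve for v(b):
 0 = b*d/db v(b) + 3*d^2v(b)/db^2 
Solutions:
 v(b) = C1 + C2*erf(sqrt(6)*b/6)


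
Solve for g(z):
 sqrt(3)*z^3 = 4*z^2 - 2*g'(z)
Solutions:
 g(z) = C1 - sqrt(3)*z^4/8 + 2*z^3/3


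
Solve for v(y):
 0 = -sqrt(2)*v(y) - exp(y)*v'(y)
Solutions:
 v(y) = C1*exp(sqrt(2)*exp(-y))


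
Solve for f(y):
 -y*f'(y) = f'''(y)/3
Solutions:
 f(y) = C1 + Integral(C2*airyai(-3^(1/3)*y) + C3*airybi(-3^(1/3)*y), y)


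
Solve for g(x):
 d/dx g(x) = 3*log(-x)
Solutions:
 g(x) = C1 + 3*x*log(-x) - 3*x


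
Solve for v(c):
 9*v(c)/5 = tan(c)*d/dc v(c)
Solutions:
 v(c) = C1*sin(c)^(9/5)


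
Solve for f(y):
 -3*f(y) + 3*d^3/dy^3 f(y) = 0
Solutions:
 f(y) = C3*exp(y) + (C1*sin(sqrt(3)*y/2) + C2*cos(sqrt(3)*y/2))*exp(-y/2)


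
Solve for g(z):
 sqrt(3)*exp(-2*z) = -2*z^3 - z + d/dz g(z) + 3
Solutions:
 g(z) = C1 + z^4/2 + z^2/2 - 3*z - sqrt(3)*exp(-2*z)/2


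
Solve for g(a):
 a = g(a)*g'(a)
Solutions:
 g(a) = -sqrt(C1 + a^2)
 g(a) = sqrt(C1 + a^2)


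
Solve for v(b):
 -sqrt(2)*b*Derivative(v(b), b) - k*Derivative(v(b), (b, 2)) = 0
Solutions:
 v(b) = C1 + C2*sqrt(k)*erf(2^(3/4)*b*sqrt(1/k)/2)


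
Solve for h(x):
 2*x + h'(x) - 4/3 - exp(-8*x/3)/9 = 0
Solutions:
 h(x) = C1 - x^2 + 4*x/3 - exp(-8*x/3)/24


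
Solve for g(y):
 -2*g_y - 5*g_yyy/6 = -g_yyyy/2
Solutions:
 g(y) = C1 + C2*exp(y*(-(54*sqrt(854) + 1583)^(1/3) - 25/(54*sqrt(854) + 1583)^(1/3) + 10)/18)*sin(sqrt(3)*y*(-(54*sqrt(854) + 1583)^(1/3) + 25/(54*sqrt(854) + 1583)^(1/3))/18) + C3*exp(y*(-(54*sqrt(854) + 1583)^(1/3) - 25/(54*sqrt(854) + 1583)^(1/3) + 10)/18)*cos(sqrt(3)*y*(-(54*sqrt(854) + 1583)^(1/3) + 25/(54*sqrt(854) + 1583)^(1/3))/18) + C4*exp(y*(25/(54*sqrt(854) + 1583)^(1/3) + 5 + (54*sqrt(854) + 1583)^(1/3))/9)


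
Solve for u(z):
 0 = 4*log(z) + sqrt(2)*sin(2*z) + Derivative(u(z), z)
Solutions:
 u(z) = C1 - 4*z*log(z) + 4*z + sqrt(2)*cos(2*z)/2


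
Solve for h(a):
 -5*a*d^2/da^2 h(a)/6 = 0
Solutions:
 h(a) = C1 + C2*a


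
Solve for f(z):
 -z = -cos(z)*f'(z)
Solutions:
 f(z) = C1 + Integral(z/cos(z), z)


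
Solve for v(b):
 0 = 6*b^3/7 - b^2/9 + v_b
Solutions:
 v(b) = C1 - 3*b^4/14 + b^3/27


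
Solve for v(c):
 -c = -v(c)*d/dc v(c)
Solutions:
 v(c) = -sqrt(C1 + c^2)
 v(c) = sqrt(C1 + c^2)


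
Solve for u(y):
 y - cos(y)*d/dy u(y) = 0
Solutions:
 u(y) = C1 + Integral(y/cos(y), y)


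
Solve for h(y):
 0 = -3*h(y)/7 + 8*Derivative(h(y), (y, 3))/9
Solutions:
 h(y) = C3*exp(3*7^(2/3)*y/14) + (C1*sin(3*sqrt(3)*7^(2/3)*y/28) + C2*cos(3*sqrt(3)*7^(2/3)*y/28))*exp(-3*7^(2/3)*y/28)


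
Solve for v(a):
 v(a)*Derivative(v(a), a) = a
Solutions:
 v(a) = -sqrt(C1 + a^2)
 v(a) = sqrt(C1 + a^2)


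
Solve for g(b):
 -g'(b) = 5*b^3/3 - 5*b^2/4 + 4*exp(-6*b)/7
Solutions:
 g(b) = C1 - 5*b^4/12 + 5*b^3/12 + 2*exp(-6*b)/21


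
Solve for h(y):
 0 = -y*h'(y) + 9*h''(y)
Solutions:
 h(y) = C1 + C2*erfi(sqrt(2)*y/6)


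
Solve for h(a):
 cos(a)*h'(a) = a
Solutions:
 h(a) = C1 + Integral(a/cos(a), a)


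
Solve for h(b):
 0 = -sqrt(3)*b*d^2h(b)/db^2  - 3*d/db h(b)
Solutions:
 h(b) = C1 + C2*b^(1 - sqrt(3))


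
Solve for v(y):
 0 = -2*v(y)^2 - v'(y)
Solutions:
 v(y) = 1/(C1 + 2*y)


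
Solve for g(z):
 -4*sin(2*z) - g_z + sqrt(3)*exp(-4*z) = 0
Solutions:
 g(z) = C1 + 2*cos(2*z) - sqrt(3)*exp(-4*z)/4


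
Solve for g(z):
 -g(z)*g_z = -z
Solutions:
 g(z) = -sqrt(C1 + z^2)
 g(z) = sqrt(C1 + z^2)


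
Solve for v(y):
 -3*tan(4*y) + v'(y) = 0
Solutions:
 v(y) = C1 - 3*log(cos(4*y))/4


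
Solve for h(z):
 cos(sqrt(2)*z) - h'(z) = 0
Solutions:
 h(z) = C1 + sqrt(2)*sin(sqrt(2)*z)/2


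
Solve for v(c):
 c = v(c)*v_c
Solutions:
 v(c) = -sqrt(C1 + c^2)
 v(c) = sqrt(C1 + c^2)


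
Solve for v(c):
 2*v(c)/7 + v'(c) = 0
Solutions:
 v(c) = C1*exp(-2*c/7)


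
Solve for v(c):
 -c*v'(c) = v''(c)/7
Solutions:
 v(c) = C1 + C2*erf(sqrt(14)*c/2)


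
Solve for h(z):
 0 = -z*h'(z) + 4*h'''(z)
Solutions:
 h(z) = C1 + Integral(C2*airyai(2^(1/3)*z/2) + C3*airybi(2^(1/3)*z/2), z)


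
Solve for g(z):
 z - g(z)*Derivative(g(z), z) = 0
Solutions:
 g(z) = -sqrt(C1 + z^2)
 g(z) = sqrt(C1 + z^2)


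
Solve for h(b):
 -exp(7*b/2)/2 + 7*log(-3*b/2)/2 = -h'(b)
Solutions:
 h(b) = C1 - 7*b*log(-b)/2 + 7*b*(-log(3) + log(2) + 1)/2 + exp(7*b/2)/7


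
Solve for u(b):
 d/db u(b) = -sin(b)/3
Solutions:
 u(b) = C1 + cos(b)/3


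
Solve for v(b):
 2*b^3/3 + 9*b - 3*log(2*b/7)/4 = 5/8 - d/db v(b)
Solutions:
 v(b) = C1 - b^4/6 - 9*b^2/2 + 3*b*log(b)/4 - 3*b*log(7)/4 - b/8 + 3*b*log(2)/4


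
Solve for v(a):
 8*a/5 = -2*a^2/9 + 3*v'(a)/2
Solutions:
 v(a) = C1 + 4*a^3/81 + 8*a^2/15


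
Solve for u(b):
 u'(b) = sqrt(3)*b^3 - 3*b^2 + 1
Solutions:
 u(b) = C1 + sqrt(3)*b^4/4 - b^3 + b


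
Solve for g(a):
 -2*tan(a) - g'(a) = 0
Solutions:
 g(a) = C1 + 2*log(cos(a))


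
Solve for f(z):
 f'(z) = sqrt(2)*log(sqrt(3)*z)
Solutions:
 f(z) = C1 + sqrt(2)*z*log(z) - sqrt(2)*z + sqrt(2)*z*log(3)/2


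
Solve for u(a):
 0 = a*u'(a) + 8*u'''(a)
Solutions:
 u(a) = C1 + Integral(C2*airyai(-a/2) + C3*airybi(-a/2), a)


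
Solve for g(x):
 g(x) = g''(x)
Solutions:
 g(x) = C1*exp(-x) + C2*exp(x)


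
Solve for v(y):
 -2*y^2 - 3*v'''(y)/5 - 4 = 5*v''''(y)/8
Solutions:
 v(y) = C1 + C2*y + C3*y^2 + C4*exp(-24*y/25) - y^5/18 + 125*y^4/432 - 6005*y^3/2592


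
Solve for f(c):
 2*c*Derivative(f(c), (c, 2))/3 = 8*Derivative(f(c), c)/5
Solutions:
 f(c) = C1 + C2*c^(17/5)


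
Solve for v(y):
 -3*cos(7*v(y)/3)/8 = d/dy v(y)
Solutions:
 3*y/8 - 3*log(sin(7*v(y)/3) - 1)/14 + 3*log(sin(7*v(y)/3) + 1)/14 = C1


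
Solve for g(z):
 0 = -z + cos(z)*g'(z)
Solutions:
 g(z) = C1 + Integral(z/cos(z), z)


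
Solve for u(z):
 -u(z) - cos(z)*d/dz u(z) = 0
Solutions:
 u(z) = C1*sqrt(sin(z) - 1)/sqrt(sin(z) + 1)


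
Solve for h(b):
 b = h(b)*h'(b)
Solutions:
 h(b) = -sqrt(C1 + b^2)
 h(b) = sqrt(C1 + b^2)


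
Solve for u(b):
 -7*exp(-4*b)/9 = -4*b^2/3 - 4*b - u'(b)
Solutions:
 u(b) = C1 - 4*b^3/9 - 2*b^2 - 7*exp(-4*b)/36


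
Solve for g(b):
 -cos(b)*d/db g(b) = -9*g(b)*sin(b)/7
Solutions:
 g(b) = C1/cos(b)^(9/7)


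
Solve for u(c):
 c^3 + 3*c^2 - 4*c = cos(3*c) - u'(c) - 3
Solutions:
 u(c) = C1 - c^4/4 - c^3 + 2*c^2 - 3*c + sin(3*c)/3


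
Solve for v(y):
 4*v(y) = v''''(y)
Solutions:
 v(y) = C1*exp(-sqrt(2)*y) + C2*exp(sqrt(2)*y) + C3*sin(sqrt(2)*y) + C4*cos(sqrt(2)*y)


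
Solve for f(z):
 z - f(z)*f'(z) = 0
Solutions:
 f(z) = -sqrt(C1 + z^2)
 f(z) = sqrt(C1 + z^2)


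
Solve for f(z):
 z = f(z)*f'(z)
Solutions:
 f(z) = -sqrt(C1 + z^2)
 f(z) = sqrt(C1 + z^2)


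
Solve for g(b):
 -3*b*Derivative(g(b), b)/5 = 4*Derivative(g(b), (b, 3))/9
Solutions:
 g(b) = C1 + Integral(C2*airyai(-3*50^(1/3)*b/10) + C3*airybi(-3*50^(1/3)*b/10), b)
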